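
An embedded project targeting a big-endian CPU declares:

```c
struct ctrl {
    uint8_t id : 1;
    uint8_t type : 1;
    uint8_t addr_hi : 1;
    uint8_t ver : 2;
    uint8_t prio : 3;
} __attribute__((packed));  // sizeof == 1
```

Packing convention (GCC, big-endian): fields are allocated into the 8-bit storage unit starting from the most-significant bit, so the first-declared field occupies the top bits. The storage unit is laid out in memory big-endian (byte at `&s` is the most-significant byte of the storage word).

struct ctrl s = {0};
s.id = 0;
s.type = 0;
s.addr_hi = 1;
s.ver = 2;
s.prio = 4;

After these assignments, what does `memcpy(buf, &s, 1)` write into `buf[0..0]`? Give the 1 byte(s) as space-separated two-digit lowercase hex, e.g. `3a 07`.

34

[7+:1] id=0 & 0x1 = 0x0; word=0x00
[6+:1] type=0 & 0x1 = 0x0; word=0x00
[5+:1] addr_hi=1 & 0x1 = 0x1; word=0x20
[3+:2] ver=2 & 0x3 = 0x2; word=0x30
[0+:3] prio=4 & 0x7 = 0x4; word=0x34
word = 0x34 → big-endian bytes:
  [0]=0x34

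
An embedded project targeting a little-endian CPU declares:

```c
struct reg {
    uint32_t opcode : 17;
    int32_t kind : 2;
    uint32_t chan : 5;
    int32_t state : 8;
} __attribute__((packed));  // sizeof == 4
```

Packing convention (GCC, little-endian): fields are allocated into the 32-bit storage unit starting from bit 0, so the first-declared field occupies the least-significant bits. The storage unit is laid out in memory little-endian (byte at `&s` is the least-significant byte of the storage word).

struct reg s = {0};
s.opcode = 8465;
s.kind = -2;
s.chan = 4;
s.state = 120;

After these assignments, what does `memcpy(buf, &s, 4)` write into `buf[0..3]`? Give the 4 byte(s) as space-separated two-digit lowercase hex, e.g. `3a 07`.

11 21 24 78

opcode:17 = 8465 → 0x2111 << 0 → word 0x00002111
kind:2 = -2 → 0x2 << 17 → word 0x00042111
chan:5 = 4 → 0x4 << 19 → word 0x00242111
state:8 = 120 → 0x78 << 24 → word 0x78242111
word = 0x78242111 → little-endian bytes:
  [0]=0x11  [1]=0x21  [2]=0x24  [3]=0x78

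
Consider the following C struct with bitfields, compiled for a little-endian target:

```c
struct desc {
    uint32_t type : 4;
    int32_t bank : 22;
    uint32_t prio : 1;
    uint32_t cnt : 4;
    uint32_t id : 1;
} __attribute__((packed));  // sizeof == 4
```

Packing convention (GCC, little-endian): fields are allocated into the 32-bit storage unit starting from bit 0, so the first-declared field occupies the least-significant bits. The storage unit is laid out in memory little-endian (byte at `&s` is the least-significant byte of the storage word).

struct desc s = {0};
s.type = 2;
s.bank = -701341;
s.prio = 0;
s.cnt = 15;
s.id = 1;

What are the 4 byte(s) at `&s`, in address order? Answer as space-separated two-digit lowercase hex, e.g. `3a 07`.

type:4 = 2 → 0x2 << 0 → word 0x00000002
bank:22 = -701341 → 0x354c63 << 4 → word 0x0354c632
prio:1 = 0 → 0x0 << 26 → word 0x0354c632
cnt:4 = 15 → 0xf << 27 → word 0x7b54c632
id:1 = 1 → 0x1 << 31 → word 0xfb54c632
word = 0xfb54c632 → little-endian bytes:
  [0]=0x32  [1]=0xc6  [2]=0x54  [3]=0xfb

32 c6 54 fb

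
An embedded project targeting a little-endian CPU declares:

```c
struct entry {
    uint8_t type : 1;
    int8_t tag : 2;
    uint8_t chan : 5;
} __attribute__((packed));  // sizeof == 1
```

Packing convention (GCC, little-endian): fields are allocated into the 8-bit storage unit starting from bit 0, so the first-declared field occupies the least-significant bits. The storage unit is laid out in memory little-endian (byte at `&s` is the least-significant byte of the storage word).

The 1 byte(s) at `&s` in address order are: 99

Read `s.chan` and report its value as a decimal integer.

[0]=0x99 (little-endian) → word 0x99
type:1 @ bit 0 → (0x99>>0)&0x1 = 0x1
tag:2 @ bit 1 → (0x99>>1)&0x3 = 0x0
chan:5 @ bit 3 → (0x99>>3)&0x1f = 0x13  ←

19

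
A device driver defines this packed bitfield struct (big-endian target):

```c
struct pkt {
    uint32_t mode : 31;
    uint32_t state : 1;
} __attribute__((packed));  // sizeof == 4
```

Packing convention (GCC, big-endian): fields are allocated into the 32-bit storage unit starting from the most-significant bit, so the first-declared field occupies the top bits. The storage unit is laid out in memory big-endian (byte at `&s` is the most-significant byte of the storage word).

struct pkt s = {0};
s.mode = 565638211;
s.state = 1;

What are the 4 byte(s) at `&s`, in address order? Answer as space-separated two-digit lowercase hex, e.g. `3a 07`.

43 6d e8 87

mode (31b) val=565638211 bits=0x21b6f443 at bit 1: 0x436de886
state (1b) val=1 bits=0x1 at bit 0: 0x436de887
word = 0x436de887 → big-endian bytes:
  [0]=0x43  [1]=0x6d  [2]=0xe8  [3]=0x87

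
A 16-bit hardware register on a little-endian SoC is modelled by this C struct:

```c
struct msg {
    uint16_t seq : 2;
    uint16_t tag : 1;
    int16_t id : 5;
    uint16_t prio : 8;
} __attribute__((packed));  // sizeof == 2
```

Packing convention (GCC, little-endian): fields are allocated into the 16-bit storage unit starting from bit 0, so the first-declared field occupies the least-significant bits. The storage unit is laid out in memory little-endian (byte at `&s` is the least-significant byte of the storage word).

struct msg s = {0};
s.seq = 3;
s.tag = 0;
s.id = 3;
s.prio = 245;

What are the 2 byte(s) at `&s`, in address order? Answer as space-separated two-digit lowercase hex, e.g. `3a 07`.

[0+:2] seq=3 & 0x3 = 0x3; word=0x0003
[2+:1] tag=0 & 0x1 = 0x0; word=0x0003
[3+:5] id=3 & 0x1f = 0x3; word=0x001b
[8+:8] prio=245 & 0xff = 0xf5; word=0xf51b
word = 0xf51b → little-endian bytes:
  [0]=0x1b  [1]=0xf5

1b f5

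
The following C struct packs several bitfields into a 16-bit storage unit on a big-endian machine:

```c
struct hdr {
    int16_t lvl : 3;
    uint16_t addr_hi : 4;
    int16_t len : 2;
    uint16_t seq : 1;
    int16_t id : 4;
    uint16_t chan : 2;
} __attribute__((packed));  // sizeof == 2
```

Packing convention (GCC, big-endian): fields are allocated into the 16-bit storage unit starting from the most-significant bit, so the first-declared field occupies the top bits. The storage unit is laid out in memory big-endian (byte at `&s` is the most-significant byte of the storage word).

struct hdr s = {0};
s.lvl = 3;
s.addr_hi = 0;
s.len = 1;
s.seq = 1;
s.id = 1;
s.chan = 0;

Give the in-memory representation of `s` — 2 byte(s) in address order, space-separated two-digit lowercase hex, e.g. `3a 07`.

lvl:3 = 3 → 0x3 << 13 → word 0x6000
addr_hi:4 = 0 → 0x0 << 9 → word 0x6000
len:2 = 1 → 0x1 << 7 → word 0x6080
seq:1 = 1 → 0x1 << 6 → word 0x60c0
id:4 = 1 → 0x1 << 2 → word 0x60c4
chan:2 = 0 → 0x0 << 0 → word 0x60c4
word = 0x60c4 → big-endian bytes:
  [0]=0x60  [1]=0xc4

60 c4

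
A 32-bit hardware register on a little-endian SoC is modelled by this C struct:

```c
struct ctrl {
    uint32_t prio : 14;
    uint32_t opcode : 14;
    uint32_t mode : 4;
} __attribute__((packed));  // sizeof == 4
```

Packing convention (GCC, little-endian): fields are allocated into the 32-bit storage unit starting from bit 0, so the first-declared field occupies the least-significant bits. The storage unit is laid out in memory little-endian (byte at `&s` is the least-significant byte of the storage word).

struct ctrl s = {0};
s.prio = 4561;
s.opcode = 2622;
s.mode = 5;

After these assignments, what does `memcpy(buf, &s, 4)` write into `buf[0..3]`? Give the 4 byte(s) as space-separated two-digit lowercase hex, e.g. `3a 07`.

prio (14b) val=4561 bits=0x11d1 at bit 0: 0x000011d1
opcode (14b) val=2622 bits=0xa3e at bit 14: 0x028f91d1
mode (4b) val=5 bits=0x5 at bit 28: 0x528f91d1
word = 0x528f91d1 → little-endian bytes:
  [0]=0xd1  [1]=0x91  [2]=0x8f  [3]=0x52

d1 91 8f 52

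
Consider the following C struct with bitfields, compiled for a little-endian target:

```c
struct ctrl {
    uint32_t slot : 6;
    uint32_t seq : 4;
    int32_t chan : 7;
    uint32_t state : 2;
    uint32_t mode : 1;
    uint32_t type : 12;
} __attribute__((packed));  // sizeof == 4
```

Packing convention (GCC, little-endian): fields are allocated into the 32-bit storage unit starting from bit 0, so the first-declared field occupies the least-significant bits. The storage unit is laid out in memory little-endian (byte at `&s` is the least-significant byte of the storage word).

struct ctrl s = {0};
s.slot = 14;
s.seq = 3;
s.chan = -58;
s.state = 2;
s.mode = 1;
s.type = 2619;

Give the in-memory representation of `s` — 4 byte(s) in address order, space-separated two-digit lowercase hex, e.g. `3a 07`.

ce 18 bd a3

slot (6b) val=14 bits=0xe at bit 0: 0x0000000e
seq (4b) val=3 bits=0x3 at bit 6: 0x000000ce
chan (7b) val=-58 bits=0x46 at bit 10: 0x000118ce
state (2b) val=2 bits=0x2 at bit 17: 0x000518ce
mode (1b) val=1 bits=0x1 at bit 19: 0x000d18ce
type (12b) val=2619 bits=0xa3b at bit 20: 0xa3bd18ce
word = 0xa3bd18ce → little-endian bytes:
  [0]=0xce  [1]=0x18  [2]=0xbd  [3]=0xa3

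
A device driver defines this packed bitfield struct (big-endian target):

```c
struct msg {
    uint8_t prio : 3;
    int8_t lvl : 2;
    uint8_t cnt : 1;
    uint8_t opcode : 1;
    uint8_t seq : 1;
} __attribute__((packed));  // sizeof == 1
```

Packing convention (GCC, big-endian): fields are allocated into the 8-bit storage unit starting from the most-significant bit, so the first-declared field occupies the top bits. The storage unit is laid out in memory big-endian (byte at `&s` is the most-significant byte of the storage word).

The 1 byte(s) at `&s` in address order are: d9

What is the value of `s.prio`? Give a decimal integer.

[0]=0xd9 (big-endian) → word 0xd9
prio:3 @ bit 5 → (0xd9>>5)&0x7 = 0x6  ←
lvl:2 @ bit 3 → (0xd9>>3)&0x3 = 0x3
cnt:1 @ bit 2 → (0xd9>>2)&0x1 = 0x0
opcode:1 @ bit 1 → (0xd9>>1)&0x1 = 0x0
seq:1 @ bit 0 → (0xd9>>0)&0x1 = 0x1

6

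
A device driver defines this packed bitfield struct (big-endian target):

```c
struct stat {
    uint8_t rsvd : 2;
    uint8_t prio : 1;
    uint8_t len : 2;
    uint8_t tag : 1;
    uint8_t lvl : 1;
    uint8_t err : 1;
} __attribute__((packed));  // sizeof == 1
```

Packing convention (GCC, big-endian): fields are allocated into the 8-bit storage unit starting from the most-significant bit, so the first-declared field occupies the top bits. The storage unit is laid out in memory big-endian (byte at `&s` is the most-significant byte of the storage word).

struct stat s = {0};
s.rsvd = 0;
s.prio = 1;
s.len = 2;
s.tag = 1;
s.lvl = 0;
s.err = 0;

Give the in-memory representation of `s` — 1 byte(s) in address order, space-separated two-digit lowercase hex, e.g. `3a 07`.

rsvd (2b) val=0 bits=0x0 at bit 6: 0x00
prio (1b) val=1 bits=0x1 at bit 5: 0x20
len (2b) val=2 bits=0x2 at bit 3: 0x30
tag (1b) val=1 bits=0x1 at bit 2: 0x34
lvl (1b) val=0 bits=0x0 at bit 1: 0x34
err (1b) val=0 bits=0x0 at bit 0: 0x34
word = 0x34 → big-endian bytes:
  [0]=0x34

34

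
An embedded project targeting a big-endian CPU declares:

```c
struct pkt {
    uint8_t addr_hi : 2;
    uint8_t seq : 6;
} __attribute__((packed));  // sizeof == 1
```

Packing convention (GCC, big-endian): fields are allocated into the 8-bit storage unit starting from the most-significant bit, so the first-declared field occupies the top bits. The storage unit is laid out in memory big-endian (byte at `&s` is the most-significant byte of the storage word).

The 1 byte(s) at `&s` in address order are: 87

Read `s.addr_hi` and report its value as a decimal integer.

2

[0]=0x87 (big-endian) → word 0x87
addr_hi:2 @ bit 6 → (0x87>>6)&0x3 = 0x2  ←
seq:6 @ bit 0 → (0x87>>0)&0x3f = 0x7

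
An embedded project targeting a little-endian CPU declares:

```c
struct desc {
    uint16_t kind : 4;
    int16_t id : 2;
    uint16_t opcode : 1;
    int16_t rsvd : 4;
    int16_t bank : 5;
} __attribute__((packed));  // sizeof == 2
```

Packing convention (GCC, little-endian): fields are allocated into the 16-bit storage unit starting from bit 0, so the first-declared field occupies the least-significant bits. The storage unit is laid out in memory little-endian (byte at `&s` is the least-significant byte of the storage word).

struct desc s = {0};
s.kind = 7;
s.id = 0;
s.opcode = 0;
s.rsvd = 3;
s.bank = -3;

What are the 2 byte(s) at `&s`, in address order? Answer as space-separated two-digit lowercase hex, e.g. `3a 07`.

87 e9

kind:4 = 7 → 0x7 << 0 → word 0x0007
id:2 = 0 → 0x0 << 4 → word 0x0007
opcode:1 = 0 → 0x0 << 6 → word 0x0007
rsvd:4 = 3 → 0x3 << 7 → word 0x0187
bank:5 = -3 → 0x1d << 11 → word 0xe987
word = 0xe987 → little-endian bytes:
  [0]=0x87  [1]=0xe9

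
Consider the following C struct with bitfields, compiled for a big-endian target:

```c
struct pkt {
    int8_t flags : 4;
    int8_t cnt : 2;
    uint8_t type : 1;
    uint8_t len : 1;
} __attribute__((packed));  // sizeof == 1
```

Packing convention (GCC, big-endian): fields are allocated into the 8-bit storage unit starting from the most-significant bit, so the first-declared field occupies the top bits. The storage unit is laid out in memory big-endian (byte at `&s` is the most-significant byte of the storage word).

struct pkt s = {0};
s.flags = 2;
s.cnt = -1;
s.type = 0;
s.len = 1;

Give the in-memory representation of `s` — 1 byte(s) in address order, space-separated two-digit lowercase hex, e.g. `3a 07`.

[4+:4] flags=2 & 0xf = 0x2; word=0x20
[2+:2] cnt=-1 & 0x3 = 0x3; word=0x2c
[1+:1] type=0 & 0x1 = 0x0; word=0x2c
[0+:1] len=1 & 0x1 = 0x1; word=0x2d
word = 0x2d → big-endian bytes:
  [0]=0x2d

2d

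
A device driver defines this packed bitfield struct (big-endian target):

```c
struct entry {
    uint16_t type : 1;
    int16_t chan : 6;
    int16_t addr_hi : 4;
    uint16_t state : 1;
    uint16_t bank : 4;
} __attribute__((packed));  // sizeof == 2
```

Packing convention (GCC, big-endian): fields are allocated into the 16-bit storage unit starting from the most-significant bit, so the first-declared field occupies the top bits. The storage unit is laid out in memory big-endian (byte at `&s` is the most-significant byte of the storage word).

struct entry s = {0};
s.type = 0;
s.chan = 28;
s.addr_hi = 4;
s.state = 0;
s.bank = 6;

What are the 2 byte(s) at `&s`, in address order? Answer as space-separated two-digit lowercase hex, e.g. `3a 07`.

38 86

type:1 = 0 → 0x0 << 15 → word 0x0000
chan:6 = 28 → 0x1c << 9 → word 0x3800
addr_hi:4 = 4 → 0x4 << 5 → word 0x3880
state:1 = 0 → 0x0 << 4 → word 0x3880
bank:4 = 6 → 0x6 << 0 → word 0x3886
word = 0x3886 → big-endian bytes:
  [0]=0x38  [1]=0x86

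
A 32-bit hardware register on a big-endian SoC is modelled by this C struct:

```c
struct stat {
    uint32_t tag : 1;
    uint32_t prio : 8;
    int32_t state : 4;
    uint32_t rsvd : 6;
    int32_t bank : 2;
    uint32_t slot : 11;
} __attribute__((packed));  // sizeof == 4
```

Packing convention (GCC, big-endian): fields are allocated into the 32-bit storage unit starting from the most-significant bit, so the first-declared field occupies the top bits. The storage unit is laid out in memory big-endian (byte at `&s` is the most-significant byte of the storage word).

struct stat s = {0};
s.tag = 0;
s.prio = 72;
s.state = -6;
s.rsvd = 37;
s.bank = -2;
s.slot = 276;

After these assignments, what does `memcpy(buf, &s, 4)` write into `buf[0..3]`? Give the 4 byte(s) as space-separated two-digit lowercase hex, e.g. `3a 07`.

24 54 b1 14

tag:1 = 0 → 0x0 << 31 → word 0x00000000
prio:8 = 72 → 0x48 << 23 → word 0x24000000
state:4 = -6 → 0xa << 19 → word 0x24500000
rsvd:6 = 37 → 0x25 << 13 → word 0x2454a000
bank:2 = -2 → 0x2 << 11 → word 0x2454b000
slot:11 = 276 → 0x114 << 0 → word 0x2454b114
word = 0x2454b114 → big-endian bytes:
  [0]=0x24  [1]=0x54  [2]=0xb1  [3]=0x14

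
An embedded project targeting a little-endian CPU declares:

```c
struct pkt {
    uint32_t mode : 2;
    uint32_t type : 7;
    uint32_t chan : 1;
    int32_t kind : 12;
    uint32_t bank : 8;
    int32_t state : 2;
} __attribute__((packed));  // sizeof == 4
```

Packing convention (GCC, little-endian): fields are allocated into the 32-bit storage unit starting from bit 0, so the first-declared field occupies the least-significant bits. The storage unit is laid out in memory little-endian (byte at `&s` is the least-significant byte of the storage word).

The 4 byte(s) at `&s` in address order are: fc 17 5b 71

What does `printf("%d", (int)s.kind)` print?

[0]=0xfc [1]=0x17 [2]=0x5b [3]=0x71 (little-endian) → word 0x715b17fc
mode [0+:2] = (word>>0) & 0x3 = 0
type [2+:7] = (word>>2) & 0x7f = 127
chan [9+:1] = (word>>9) & 0x1 = 1
kind [10+:12] = (word>>10) & 0xfff = 1733  ←
bank [22+:8] = (word>>22) & 0xff = 197
state [30+:2] = (word>>30) & 0x3 = 1
kind signed 12b, MSB=0: value = 1733

1733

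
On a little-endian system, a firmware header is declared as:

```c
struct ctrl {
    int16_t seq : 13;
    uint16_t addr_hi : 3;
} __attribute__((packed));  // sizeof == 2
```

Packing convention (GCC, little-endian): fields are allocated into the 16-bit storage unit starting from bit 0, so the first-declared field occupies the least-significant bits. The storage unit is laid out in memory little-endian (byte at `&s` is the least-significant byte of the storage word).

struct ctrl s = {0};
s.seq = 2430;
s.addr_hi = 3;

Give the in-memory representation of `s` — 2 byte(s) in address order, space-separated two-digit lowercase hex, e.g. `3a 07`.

7e 69

seq:13 = 2430 → 0x97e << 0 → word 0x097e
addr_hi:3 = 3 → 0x3 << 13 → word 0x697e
word = 0x697e → little-endian bytes:
  [0]=0x7e  [1]=0x69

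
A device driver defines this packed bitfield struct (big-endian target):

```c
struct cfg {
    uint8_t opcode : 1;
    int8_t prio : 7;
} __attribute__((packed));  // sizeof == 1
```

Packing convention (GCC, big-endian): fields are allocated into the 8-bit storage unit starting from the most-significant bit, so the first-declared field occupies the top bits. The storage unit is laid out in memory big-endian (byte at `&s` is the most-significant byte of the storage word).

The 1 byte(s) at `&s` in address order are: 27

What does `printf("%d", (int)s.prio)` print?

[0]=0x27 (big-endian) → word 0x27
opcode [7+:1] = (word>>7) & 0x1 = 0
prio [0+:7] = (word>>0) & 0x7f = 39  ←
prio signed 7b, MSB=0: value = 39

39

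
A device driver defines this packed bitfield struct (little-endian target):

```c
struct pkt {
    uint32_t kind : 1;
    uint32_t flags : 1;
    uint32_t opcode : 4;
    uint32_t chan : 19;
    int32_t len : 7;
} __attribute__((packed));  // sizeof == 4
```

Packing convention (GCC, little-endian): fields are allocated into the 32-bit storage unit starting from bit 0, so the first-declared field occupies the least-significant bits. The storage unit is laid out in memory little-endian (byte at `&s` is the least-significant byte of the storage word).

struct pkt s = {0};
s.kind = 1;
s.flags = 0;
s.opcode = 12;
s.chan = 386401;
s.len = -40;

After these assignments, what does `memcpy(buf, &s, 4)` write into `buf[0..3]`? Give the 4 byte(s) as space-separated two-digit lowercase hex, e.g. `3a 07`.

71 58 79 b1

[0+:1] kind=1 & 0x1 = 0x1; word=0x00000001
[1+:1] flags=0 & 0x1 = 0x0; word=0x00000001
[2+:4] opcode=12 & 0xf = 0xc; word=0x00000031
[6+:19] chan=386401 & 0x7ffff = 0x5e561; word=0x01795871
[25+:7] len=-40 & 0x7f = 0x58; word=0xb1795871
word = 0xb1795871 → little-endian bytes:
  [0]=0x71  [1]=0x58  [2]=0x79  [3]=0xb1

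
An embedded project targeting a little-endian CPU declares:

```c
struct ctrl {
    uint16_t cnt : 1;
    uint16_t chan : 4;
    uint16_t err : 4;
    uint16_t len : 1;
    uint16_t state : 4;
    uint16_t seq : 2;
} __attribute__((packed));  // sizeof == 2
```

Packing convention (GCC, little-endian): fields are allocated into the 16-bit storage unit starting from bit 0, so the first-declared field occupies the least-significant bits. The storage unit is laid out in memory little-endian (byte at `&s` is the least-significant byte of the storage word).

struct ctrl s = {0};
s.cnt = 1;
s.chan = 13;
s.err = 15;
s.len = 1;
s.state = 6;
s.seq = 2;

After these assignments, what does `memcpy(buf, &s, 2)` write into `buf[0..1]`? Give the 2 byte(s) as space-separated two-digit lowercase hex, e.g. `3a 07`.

fb 9b

cnt:1 = 1 → 0x1 << 0 → word 0x0001
chan:4 = 13 → 0xd << 1 → word 0x001b
err:4 = 15 → 0xf << 5 → word 0x01fb
len:1 = 1 → 0x1 << 9 → word 0x03fb
state:4 = 6 → 0x6 << 10 → word 0x1bfb
seq:2 = 2 → 0x2 << 14 → word 0x9bfb
word = 0x9bfb → little-endian bytes:
  [0]=0xfb  [1]=0x9b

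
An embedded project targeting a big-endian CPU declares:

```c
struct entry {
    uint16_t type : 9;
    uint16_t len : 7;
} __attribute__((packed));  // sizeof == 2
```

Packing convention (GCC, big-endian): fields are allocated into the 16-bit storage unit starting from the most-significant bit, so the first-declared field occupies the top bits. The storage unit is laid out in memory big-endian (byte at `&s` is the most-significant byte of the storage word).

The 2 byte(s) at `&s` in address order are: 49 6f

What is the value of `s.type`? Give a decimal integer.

[0]=0x49 [1]=0x6f (big-endian) → word 0x496f
type:9 @ bit 7 → (0x496f>>7)&0x1ff = 0x92  ←
len:7 @ bit 0 → (0x496f>>0)&0x7f = 0x6f

146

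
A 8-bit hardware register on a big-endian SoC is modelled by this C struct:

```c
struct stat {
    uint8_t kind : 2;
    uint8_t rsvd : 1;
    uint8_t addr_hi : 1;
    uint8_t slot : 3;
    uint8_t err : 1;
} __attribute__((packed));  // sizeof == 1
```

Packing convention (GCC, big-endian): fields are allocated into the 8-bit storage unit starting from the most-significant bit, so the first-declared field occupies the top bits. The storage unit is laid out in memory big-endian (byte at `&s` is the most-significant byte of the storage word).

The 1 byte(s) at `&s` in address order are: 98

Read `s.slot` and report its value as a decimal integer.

4

[0]=0x98 (big-endian) → word 0x98
kind:2 @ bit 6 → (0x98>>6)&0x3 = 0x2
rsvd:1 @ bit 5 → (0x98>>5)&0x1 = 0x0
addr_hi:1 @ bit 4 → (0x98>>4)&0x1 = 0x1
slot:3 @ bit 1 → (0x98>>1)&0x7 = 0x4  ←
err:1 @ bit 0 → (0x98>>0)&0x1 = 0x0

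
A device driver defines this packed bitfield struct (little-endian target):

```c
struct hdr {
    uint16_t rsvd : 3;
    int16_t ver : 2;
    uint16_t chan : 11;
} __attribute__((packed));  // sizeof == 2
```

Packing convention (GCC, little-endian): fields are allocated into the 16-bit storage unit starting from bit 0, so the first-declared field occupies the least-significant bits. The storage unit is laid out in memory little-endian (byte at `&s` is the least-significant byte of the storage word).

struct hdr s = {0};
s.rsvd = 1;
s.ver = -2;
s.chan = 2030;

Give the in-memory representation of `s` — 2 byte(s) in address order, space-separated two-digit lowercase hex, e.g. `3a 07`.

rsvd:3 = 1 → 0x1 << 0 → word 0x0001
ver:2 = -2 → 0x2 << 3 → word 0x0011
chan:11 = 2030 → 0x7ee << 5 → word 0xfdd1
word = 0xfdd1 → little-endian bytes:
  [0]=0xd1  [1]=0xfd

d1 fd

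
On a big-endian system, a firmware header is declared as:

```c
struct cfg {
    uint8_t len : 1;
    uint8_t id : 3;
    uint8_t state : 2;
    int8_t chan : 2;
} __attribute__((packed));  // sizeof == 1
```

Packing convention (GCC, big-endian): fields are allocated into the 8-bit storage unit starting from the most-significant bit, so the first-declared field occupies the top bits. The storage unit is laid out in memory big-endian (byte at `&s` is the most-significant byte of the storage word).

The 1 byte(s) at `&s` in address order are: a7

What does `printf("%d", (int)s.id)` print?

2

[0]=0xa7 (big-endian) → word 0xa7
len:1 @ bit 7 → (0xa7>>7)&0x1 = 0x1
id:3 @ bit 4 → (0xa7>>4)&0x7 = 0x2  ←
state:2 @ bit 2 → (0xa7>>2)&0x3 = 0x1
chan:2 @ bit 0 → (0xa7>>0)&0x3 = 0x3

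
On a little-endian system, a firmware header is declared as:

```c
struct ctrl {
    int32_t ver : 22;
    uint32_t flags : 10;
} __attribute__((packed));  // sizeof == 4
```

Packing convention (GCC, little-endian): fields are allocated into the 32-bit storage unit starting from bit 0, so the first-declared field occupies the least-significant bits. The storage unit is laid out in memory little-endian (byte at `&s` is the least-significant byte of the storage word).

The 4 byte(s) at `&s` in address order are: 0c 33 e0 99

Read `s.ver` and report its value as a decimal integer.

-2084084

[0]=0x0c [1]=0x33 [2]=0xe0 [3]=0x99 (little-endian) → word 0x99e0330c
ver:22 @ bit 0 → (0x99e0330c>>0)&0x3fffff = 0x20330c  ←
flags:10 @ bit 22 → (0x99e0330c>>22)&0x3ff = 0x267
ver signed 22b, MSB=1: 2110220 - 4194304 = -2084084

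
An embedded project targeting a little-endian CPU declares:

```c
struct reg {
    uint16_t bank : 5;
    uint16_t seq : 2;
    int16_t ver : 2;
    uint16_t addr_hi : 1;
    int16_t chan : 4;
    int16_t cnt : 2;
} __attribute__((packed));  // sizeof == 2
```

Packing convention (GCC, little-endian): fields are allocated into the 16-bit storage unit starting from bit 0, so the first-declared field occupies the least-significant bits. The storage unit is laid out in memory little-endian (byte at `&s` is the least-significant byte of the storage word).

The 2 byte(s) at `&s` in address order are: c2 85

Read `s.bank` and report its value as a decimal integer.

2

[0]=0xc2 [1]=0x85 (little-endian) → word 0x85c2
bank [0+:5] = (word>>0) & 0x1f = 2  ←
seq [5+:2] = (word>>5) & 0x3 = 2
ver [7+:2] = (word>>7) & 0x3 = 3
addr_hi [9+:1] = (word>>9) & 0x1 = 0
chan [10+:4] = (word>>10) & 0xf = 1
cnt [14+:2] = (word>>14) & 0x3 = 2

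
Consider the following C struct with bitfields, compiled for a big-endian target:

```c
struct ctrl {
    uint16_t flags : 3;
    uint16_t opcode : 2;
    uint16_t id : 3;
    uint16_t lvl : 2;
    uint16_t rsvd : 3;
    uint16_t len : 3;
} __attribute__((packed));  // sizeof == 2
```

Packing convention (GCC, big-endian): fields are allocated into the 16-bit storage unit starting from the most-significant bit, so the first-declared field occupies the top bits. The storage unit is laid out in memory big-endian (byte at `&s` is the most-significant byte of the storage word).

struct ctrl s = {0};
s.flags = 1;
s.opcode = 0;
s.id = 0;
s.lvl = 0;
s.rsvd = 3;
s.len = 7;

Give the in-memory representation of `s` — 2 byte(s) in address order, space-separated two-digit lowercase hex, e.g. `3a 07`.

20 1f

flags (3b) val=1 bits=0x1 at bit 13: 0x2000
opcode (2b) val=0 bits=0x0 at bit 11: 0x2000
id (3b) val=0 bits=0x0 at bit 8: 0x2000
lvl (2b) val=0 bits=0x0 at bit 6: 0x2000
rsvd (3b) val=3 bits=0x3 at bit 3: 0x2018
len (3b) val=7 bits=0x7 at bit 0: 0x201f
word = 0x201f → big-endian bytes:
  [0]=0x20  [1]=0x1f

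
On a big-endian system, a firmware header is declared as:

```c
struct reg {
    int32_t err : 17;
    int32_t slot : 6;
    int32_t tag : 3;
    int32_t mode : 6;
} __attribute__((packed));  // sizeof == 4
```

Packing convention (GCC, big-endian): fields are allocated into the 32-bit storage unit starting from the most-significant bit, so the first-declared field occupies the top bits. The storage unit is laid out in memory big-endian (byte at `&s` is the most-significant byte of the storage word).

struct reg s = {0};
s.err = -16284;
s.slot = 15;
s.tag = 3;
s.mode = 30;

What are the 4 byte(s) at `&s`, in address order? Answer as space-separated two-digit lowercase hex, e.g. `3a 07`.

err (17b) val=-16284 bits=0x1c064 at bit 15: 0xe0320000
slot (6b) val=15 bits=0xf at bit 9: 0xe0321e00
tag (3b) val=3 bits=0x3 at bit 6: 0xe0321ec0
mode (6b) val=30 bits=0x1e at bit 0: 0xe0321ede
word = 0xe0321ede → big-endian bytes:
  [0]=0xe0  [1]=0x32  [2]=0x1e  [3]=0xde

e0 32 1e de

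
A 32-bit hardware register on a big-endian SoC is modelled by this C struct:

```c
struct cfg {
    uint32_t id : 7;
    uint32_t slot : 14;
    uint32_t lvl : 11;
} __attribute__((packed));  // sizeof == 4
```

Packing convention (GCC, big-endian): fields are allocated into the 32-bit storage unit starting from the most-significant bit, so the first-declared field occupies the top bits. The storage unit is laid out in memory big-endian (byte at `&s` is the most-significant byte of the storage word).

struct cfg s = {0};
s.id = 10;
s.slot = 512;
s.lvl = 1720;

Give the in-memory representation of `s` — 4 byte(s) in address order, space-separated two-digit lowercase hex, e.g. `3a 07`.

[25+:7] id=10 & 0x7f = 0xa; word=0x14000000
[11+:14] slot=512 & 0x3fff = 0x200; word=0x14100000
[0+:11] lvl=1720 & 0x7ff = 0x6b8; word=0x141006b8
word = 0x141006b8 → big-endian bytes:
  [0]=0x14  [1]=0x10  [2]=0x06  [3]=0xb8

14 10 06 b8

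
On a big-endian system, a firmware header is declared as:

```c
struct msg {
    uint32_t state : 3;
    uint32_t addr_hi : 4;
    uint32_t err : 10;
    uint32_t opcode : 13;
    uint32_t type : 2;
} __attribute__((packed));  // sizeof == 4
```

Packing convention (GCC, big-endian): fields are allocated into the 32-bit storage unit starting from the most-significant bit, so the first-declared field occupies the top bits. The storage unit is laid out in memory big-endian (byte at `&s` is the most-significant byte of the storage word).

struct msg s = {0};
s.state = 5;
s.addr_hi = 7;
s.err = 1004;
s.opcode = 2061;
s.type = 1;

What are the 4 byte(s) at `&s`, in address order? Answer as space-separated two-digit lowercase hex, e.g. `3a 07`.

af f6 20 35

[29+:3] state=5 & 0x7 = 0x5; word=0xa0000000
[25+:4] addr_hi=7 & 0xf = 0x7; word=0xae000000
[15+:10] err=1004 & 0x3ff = 0x3ec; word=0xaff60000
[2+:13] opcode=2061 & 0x1fff = 0x80d; word=0xaff62034
[0+:2] type=1 & 0x3 = 0x1; word=0xaff62035
word = 0xaff62035 → big-endian bytes:
  [0]=0xaf  [1]=0xf6  [2]=0x20  [3]=0x35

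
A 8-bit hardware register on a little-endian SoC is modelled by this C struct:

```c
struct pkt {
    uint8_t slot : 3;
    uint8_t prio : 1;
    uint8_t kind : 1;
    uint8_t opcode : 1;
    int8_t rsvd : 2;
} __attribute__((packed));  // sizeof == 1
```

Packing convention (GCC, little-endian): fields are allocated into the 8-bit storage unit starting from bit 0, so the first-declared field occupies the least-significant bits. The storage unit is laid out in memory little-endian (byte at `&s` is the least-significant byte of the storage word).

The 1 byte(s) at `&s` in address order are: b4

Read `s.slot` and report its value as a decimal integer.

4

[0]=0xb4 (little-endian) → word 0xb4
slot [0+:3] = (word>>0) & 0x7 = 4  ←
prio [3+:1] = (word>>3) & 0x1 = 0
kind [4+:1] = (word>>4) & 0x1 = 1
opcode [5+:1] = (word>>5) & 0x1 = 1
rsvd [6+:2] = (word>>6) & 0x3 = 2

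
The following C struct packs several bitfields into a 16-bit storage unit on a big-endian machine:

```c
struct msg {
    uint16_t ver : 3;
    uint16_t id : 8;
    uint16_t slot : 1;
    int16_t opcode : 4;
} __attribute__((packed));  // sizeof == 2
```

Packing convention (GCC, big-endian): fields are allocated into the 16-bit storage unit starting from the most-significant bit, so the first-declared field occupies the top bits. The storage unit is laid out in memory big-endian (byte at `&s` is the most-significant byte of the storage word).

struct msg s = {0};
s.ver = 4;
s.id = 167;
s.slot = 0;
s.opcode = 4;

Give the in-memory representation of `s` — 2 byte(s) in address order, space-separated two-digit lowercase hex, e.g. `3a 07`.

ver (3b) val=4 bits=0x4 at bit 13: 0x8000
id (8b) val=167 bits=0xa7 at bit 5: 0x94e0
slot (1b) val=0 bits=0x0 at bit 4: 0x94e0
opcode (4b) val=4 bits=0x4 at bit 0: 0x94e4
word = 0x94e4 → big-endian bytes:
  [0]=0x94  [1]=0xe4

94 e4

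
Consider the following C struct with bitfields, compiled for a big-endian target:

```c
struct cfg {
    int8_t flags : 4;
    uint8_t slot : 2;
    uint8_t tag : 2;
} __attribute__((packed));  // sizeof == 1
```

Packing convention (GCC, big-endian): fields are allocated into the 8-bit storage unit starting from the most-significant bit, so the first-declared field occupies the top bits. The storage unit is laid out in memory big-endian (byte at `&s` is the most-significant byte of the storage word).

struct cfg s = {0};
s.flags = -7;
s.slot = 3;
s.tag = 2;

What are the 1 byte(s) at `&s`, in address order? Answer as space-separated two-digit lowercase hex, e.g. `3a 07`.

flags (4b) val=-7 bits=0x9 at bit 4: 0x90
slot (2b) val=3 bits=0x3 at bit 2: 0x9c
tag (2b) val=2 bits=0x2 at bit 0: 0x9e
word = 0x9e → big-endian bytes:
  [0]=0x9e

9e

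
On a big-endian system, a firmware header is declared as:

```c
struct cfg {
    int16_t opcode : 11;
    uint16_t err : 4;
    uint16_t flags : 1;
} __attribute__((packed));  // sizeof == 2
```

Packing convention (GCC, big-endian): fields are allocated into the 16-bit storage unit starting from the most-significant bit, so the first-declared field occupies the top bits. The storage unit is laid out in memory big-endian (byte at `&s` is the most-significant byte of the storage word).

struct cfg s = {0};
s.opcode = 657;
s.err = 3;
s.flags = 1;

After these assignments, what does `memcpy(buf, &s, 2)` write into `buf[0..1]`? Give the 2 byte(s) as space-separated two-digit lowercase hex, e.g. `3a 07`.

opcode:11 = 657 → 0x291 << 5 → word 0x5220
err:4 = 3 → 0x3 << 1 → word 0x5226
flags:1 = 1 → 0x1 << 0 → word 0x5227
word = 0x5227 → big-endian bytes:
  [0]=0x52  [1]=0x27

52 27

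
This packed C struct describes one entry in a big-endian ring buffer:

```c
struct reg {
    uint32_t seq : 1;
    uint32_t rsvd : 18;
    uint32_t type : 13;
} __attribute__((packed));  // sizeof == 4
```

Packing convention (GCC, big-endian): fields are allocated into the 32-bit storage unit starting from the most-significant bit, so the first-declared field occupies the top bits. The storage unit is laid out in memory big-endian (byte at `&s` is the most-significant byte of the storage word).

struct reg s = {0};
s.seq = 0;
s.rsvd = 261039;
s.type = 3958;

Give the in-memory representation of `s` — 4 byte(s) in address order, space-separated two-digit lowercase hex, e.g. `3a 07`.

[31+:1] seq=0 & 0x1 = 0x0; word=0x00000000
[13+:18] rsvd=261039 & 0x3ffff = 0x3fbaf; word=0x7f75e000
[0+:13] type=3958 & 0x1fff = 0xf76; word=0x7f75ef76
word = 0x7f75ef76 → big-endian bytes:
  [0]=0x7f  [1]=0x75  [2]=0xef  [3]=0x76

7f 75 ef 76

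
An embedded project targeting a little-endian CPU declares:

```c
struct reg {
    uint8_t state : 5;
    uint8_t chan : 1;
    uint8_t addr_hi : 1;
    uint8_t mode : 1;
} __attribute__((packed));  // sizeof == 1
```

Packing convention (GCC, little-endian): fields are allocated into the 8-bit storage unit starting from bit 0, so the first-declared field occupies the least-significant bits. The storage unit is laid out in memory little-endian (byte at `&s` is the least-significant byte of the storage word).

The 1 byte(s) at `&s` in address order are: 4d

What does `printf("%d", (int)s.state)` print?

[0]=0x4d (little-endian) → word 0x4d
state:5 @ bit 0 → (0x4d>>0)&0x1f = 0xd  ←
chan:1 @ bit 5 → (0x4d>>5)&0x1 = 0x0
addr_hi:1 @ bit 6 → (0x4d>>6)&0x1 = 0x1
mode:1 @ bit 7 → (0x4d>>7)&0x1 = 0x0

13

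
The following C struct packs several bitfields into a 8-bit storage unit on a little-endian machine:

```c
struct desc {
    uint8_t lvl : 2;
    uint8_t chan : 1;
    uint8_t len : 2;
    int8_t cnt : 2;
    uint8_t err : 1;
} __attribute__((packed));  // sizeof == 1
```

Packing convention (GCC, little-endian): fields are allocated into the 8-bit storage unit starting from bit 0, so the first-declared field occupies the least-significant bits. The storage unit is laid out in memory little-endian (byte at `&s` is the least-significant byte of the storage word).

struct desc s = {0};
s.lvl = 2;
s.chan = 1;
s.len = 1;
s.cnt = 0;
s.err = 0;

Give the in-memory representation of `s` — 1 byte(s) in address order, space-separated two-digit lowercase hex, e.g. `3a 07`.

0e

lvl (2b) val=2 bits=0x2 at bit 0: 0x02
chan (1b) val=1 bits=0x1 at bit 2: 0x06
len (2b) val=1 bits=0x1 at bit 3: 0x0e
cnt (2b) val=0 bits=0x0 at bit 5: 0x0e
err (1b) val=0 bits=0x0 at bit 7: 0x0e
word = 0x0e → little-endian bytes:
  [0]=0x0e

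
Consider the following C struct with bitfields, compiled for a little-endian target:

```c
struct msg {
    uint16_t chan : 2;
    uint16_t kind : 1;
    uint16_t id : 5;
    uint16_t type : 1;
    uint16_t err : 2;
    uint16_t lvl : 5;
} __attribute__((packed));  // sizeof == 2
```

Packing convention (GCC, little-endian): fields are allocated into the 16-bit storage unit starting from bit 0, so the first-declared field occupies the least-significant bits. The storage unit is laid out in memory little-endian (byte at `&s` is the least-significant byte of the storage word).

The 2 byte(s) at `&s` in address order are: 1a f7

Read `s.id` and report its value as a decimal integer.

[0]=0x1a [1]=0xf7 (little-endian) → word 0xf71a
chan [0+:2] = (word>>0) & 0x3 = 2
kind [2+:1] = (word>>2) & 0x1 = 0
id [3+:5] = (word>>3) & 0x1f = 3  ←
type [8+:1] = (word>>8) & 0x1 = 1
err [9+:2] = (word>>9) & 0x3 = 3
lvl [11+:5] = (word>>11) & 0x1f = 30

3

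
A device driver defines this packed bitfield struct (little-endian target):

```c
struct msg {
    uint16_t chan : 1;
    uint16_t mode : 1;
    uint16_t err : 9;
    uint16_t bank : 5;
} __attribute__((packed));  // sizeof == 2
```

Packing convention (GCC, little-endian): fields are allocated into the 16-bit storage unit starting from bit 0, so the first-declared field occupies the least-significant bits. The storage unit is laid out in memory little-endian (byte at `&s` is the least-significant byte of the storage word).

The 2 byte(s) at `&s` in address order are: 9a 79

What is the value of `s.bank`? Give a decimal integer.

15

[0]=0x9a [1]=0x79 (little-endian) → word 0x799a
chan [0+:1] = (word>>0) & 0x1 = 0
mode [1+:1] = (word>>1) & 0x1 = 1
err [2+:9] = (word>>2) & 0x1ff = 102
bank [11+:5] = (word>>11) & 0x1f = 15  ←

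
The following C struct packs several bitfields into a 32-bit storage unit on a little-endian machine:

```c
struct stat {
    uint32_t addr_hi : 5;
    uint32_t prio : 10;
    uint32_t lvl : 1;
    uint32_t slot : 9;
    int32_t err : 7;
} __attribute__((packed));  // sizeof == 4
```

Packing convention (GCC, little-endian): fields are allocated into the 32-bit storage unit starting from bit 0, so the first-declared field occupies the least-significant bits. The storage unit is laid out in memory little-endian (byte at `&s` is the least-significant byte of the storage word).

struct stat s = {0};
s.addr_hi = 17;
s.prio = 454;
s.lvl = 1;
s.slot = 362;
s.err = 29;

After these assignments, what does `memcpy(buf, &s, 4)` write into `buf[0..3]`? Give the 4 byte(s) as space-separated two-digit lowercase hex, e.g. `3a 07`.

d1 b8 6a 3b

[0+:5] addr_hi=17 & 0x1f = 0x11; word=0x00000011
[5+:10] prio=454 & 0x3ff = 0x1c6; word=0x000038d1
[15+:1] lvl=1 & 0x1 = 0x1; word=0x0000b8d1
[16+:9] slot=362 & 0x1ff = 0x16a; word=0x016ab8d1
[25+:7] err=29 & 0x7f = 0x1d; word=0x3b6ab8d1
word = 0x3b6ab8d1 → little-endian bytes:
  [0]=0xd1  [1]=0xb8  [2]=0x6a  [3]=0x3b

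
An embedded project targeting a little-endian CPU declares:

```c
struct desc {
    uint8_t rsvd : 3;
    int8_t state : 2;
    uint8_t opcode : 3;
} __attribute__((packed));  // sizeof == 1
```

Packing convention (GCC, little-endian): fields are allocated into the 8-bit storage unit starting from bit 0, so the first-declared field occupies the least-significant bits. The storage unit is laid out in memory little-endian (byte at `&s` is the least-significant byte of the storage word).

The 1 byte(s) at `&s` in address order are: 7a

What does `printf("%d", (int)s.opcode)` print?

3

[0]=0x7a (little-endian) → word 0x7a
rsvd [0+:3] = (word>>0) & 0x7 = 2
state [3+:2] = (word>>3) & 0x3 = 3
opcode [5+:3] = (word>>5) & 0x7 = 3  ←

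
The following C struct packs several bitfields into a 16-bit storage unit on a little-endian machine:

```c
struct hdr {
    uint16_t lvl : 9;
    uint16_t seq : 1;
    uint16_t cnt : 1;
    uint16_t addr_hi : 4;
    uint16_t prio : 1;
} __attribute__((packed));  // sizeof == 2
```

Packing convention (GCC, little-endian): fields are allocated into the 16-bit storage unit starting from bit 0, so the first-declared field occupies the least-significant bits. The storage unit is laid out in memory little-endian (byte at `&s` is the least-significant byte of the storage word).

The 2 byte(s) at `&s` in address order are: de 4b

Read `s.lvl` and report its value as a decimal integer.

478

[0]=0xde [1]=0x4b (little-endian) → word 0x4bde
lvl [0+:9] = (word>>0) & 0x1ff = 478  ←
seq [9+:1] = (word>>9) & 0x1 = 1
cnt [10+:1] = (word>>10) & 0x1 = 0
addr_hi [11+:4] = (word>>11) & 0xf = 9
prio [15+:1] = (word>>15) & 0x1 = 0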